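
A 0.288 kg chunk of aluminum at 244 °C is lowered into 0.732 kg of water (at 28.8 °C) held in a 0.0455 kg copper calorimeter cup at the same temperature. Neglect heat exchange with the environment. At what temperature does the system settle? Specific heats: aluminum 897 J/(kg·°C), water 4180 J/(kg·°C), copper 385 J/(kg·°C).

Heat gained plus heat lost sum to zero:
0.288×897×(T − 244) + 0.732×4180×(T − 28.8) + 0.0455×385×(T − 28.8) = 0
258.34(T − 244) + 3059.8(T − 28.8) + 17.52(T − 28.8) = 0
3335.6 T = 151660
T = 151660 / 3335.6 = 45.5 °C

T_f ≈ 45.5 °C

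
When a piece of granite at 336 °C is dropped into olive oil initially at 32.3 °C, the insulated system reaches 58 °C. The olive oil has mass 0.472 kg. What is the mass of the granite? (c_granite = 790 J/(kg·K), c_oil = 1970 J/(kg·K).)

Let T be the final temperature. ΣQ_i = 0:
m×790×(58 − 336) + 0.472×1970×(58 − 32.3) = 0
-219620 m = -23897
m = -23897/-219620 ≈ 0.1088 kg

m ≈ 0.109 kg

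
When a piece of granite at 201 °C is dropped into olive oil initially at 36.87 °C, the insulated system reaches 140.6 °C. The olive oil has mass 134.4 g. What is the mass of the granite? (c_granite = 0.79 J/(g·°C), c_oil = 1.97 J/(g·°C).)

m ≈ 576 g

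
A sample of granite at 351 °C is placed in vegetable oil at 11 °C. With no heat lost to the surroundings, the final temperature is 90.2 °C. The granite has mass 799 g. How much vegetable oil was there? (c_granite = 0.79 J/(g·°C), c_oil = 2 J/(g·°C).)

m ≈ 1040 g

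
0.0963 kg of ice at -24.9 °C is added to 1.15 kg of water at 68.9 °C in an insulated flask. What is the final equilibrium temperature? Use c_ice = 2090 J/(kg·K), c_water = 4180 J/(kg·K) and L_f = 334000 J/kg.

T_f ≈ 56.4 °C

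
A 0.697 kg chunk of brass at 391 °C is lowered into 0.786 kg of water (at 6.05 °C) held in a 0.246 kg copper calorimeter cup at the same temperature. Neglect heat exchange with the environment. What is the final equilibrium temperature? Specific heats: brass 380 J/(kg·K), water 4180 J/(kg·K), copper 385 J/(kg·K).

T_f ≈ 34.0 °C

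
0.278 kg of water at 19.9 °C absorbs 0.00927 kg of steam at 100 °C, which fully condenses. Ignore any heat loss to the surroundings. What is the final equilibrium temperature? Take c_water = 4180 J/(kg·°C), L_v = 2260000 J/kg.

Conservation of energy gives ΣQ = 0:
latent heat released on condensation: 0.00927·2260000 = 20950; condensed water 100 °C→T: 38.75(T − 100); water warms: 0.278·4180·(T − 19.9) = 1162(T − 19.9)
1200.8 T = 20950 + 3874.9 + 23125 = 47950
T ≈ 39.93 °C (< 100 °C, so full condensation is consistent).

T_f ≈ 39.9 °C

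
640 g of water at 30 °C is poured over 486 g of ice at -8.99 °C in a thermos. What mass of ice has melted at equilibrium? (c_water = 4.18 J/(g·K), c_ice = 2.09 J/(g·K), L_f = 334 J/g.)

m_melted ≈ 213 g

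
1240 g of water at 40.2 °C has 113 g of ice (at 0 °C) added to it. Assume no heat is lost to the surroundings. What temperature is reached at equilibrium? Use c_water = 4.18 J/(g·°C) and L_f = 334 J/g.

Energy conservation, ΣQ = 0:
melt ice: 113·334 = 37742; meltwater 0→T: 113·4.18·T = 472.34 T; water cools: 1240·4.18·(T − 40.2) = 5183.2(T − 40.2)
5655.5 T = 208365 − 37742 = 170623
T ≈ 30.17 °C. Since T > 0 °C, the all-ice-melts assumption holds.

T_f ≈ 30.2 °C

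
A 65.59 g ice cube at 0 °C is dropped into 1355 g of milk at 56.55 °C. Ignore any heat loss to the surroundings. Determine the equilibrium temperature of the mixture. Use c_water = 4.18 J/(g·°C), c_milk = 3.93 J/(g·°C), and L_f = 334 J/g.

Let T be the final temperature. ΣQ_i = 0:
fusion: m_ice L_f = 65.59·334 = 21907; warm the meltwater: 274.17 T; milk cools: 1355·3.93·(T − 56.55) = 5325.2(T − 56.55)
5599.3 T = 301137 − 21907 = 279230
T ≈ 49.87 °C. Since T > 0 °C, the all-ice-melts assumption holds.

T_f ≈ 49.9 °C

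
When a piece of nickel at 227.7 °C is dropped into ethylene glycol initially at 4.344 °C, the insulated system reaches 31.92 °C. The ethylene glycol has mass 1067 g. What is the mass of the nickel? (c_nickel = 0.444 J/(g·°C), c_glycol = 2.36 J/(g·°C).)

m ≈ 799 g

|Q_nickel| = |Q_glycol|:
m·0.444·(227.7 − 31.92) = 1067·2.36·(31.92 − 4.344)
86.93 m = 69440  ⇒  m ≈ 798.8 g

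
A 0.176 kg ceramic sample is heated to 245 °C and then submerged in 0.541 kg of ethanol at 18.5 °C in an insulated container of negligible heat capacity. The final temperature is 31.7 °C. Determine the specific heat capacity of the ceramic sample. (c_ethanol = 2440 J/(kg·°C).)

m_s c (T_s − T_f) = m_ethanol c_ethanol (T_f − T_0):
0.176·c·(245 − 31.7) = 0.541·2440·(31.7 − 18.5)
37.54 c = 17425  ⇒  c ≈ 464.1 J/(kg·°C)

c ≈ 464 J/(kg·°C)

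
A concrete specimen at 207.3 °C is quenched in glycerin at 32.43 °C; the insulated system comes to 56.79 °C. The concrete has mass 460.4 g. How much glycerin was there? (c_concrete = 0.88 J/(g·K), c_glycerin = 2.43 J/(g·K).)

Conservation of energy gives ΣQ = 0:
460.4×0.88×(56.79 − 207.3) + m×2.43×(56.79 − 32.43) = 0
59.19 m = 60979
m = 60979/59.19 ≈ 1030 g

m ≈ 1030 g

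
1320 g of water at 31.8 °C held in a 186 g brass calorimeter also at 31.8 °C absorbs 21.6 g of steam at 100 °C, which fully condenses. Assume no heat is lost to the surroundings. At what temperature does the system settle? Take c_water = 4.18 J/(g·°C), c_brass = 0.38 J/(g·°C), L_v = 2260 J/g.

T_f ≈ 41.5 °C

Setting the total heat transfer to zero:
steam→water at 100 °C releases m L_v = 21.6·2260 = 48816
  condensate cools 100→T: 21.6·4.18·(T − 100) = 90.29(T − 100)
  original water: 5517.6(T − 31.8)
  cup: 70.68(T − 31.8)
5678.6 T = 48816 + 9028.8 + 177707 = 235552
T ≈ 41.48 °C (< 100 °C, so full condensation is consistent).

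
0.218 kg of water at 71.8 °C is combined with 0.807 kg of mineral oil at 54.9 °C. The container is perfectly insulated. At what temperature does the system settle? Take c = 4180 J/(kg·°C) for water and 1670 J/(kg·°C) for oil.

With ΣQ=0 the equilibrium temperature is the m·c-weighted mean:
T_f = (911.24×71.8 + 1347.7×54.9) / (911.24 + 1347.7)
    = 139415 / 2258.9 ≈ 61.72 °C

T_f ≈ 61.7 °C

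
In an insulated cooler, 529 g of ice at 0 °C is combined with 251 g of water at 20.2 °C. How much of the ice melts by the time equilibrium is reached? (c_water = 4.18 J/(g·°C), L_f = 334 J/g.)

m_melted ≈ 63.5 g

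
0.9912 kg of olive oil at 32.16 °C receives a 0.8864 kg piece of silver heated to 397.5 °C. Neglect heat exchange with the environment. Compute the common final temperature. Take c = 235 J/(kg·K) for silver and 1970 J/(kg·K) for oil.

T_f = Σ m_i c_i T_i / Σ m_i c_i:
T_f = (208.3×397.5 + 1952.7×32.16) / (208.3 + 1952.7)
    = 145599 / 2161 ≈ 67.38 °C

T_f ≈ 67.4 °C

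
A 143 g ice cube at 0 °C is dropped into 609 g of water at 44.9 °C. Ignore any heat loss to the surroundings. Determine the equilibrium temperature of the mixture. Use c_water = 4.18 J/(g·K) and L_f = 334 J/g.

Setting the total heat transfer to zero:
latent heat to melt: 143×334 = 47762; warm the meltwater: 597.74 T; water: 2545.6(T − 44.9)
3143.4 T = 114298 − 47762 = 66536
T ≈ 21.17 °C. Since T > 0 °C, the all-ice-melts assumption holds.

T_f ≈ 21.2 °C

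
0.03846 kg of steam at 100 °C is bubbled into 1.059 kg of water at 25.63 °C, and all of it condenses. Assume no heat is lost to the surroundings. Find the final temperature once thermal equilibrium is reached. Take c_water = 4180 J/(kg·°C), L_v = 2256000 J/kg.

Taking heat into each body as positive, Σ m c ΔT = 0:
condense steam: −0.03846×2256000 = −86766
  condensed water 100 °C→T: 160.76(T − 100)
  water warms: 1.059×4180×(T − 25.63) = 4426.6(T − 25.63)
4587.4 T = 86766 + 16076 + 113454 = 216296
T ≈ 47.15 °C — below 100 °C, confirming all the steam condensed.

T_f ≈ 47.2 °C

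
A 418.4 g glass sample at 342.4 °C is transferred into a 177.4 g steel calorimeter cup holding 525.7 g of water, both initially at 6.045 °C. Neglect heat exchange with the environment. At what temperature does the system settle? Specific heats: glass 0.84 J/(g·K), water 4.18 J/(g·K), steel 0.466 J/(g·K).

T_f ≈ 51.0 °C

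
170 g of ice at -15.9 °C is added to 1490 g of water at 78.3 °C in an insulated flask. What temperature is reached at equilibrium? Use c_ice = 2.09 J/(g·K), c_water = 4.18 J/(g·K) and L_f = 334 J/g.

T_f ≈ 61.3 °C

Energy conservation, ΣQ = 0:
ice -15.9→0 °C: 170×2.09×15.9 = 5649.3; latent heat to melt: 170×334 = 56780; warm the meltwater: 710.6 T; water cools: 1490×4.18×(T − 78.3) = 6228.2(T − 78.3)
6938.8 T = 487668 − 62429 = 425239
T ≈ 61.28 °C. Since T > 0 °C, the all-ice-melts assumption holds.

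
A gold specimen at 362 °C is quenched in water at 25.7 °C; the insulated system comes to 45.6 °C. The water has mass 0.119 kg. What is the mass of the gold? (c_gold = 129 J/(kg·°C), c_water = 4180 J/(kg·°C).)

m ≈ 0.243 kg

|Q_gold| = |Q_water|:
m·129·(362 − 45.6) = 0.119·4180·(45.6 − 25.7)
40816 m = 9898.7  ⇒  m ≈ 0.2425 kg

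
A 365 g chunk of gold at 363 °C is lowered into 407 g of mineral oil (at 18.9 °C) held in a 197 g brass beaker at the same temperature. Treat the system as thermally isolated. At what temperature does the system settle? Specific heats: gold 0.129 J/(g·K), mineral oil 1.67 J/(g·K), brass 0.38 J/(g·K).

T_f ≈ 39.1 °C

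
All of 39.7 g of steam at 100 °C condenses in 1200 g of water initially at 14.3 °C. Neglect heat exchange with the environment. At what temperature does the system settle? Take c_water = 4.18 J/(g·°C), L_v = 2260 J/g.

Heat gained plus heat lost sum to zero:
condense steam: −39.7·2260 = −89722
  condensate cools 100→T: 39.7·4.18·(T − 100) = 165.95(T − 100)
  water warms: 1200·4.18·(T − 14.3) = 5016(T − 14.3)
5181.9 T = 89722 + 16595 + 71729 = 178045
T ≈ 34.36 °C, under the boiling point, so the assumption holds.

T_f ≈ 34.4 °C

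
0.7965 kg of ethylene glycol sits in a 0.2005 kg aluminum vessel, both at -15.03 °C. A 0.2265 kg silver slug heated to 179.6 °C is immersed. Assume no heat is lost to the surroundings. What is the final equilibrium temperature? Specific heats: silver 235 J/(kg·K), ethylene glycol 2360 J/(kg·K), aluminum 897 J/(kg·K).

T_f = Σ m_i c_i T_i / Σ m_i c_i:
T_f = (53.23×179.6 + 1879.7×(-15.03) + 179.85×(-15.03)) / (53.23 + 1879.7 + 179.85)
    = -21396 / 2112.8 ≈ -10.13 °C

T_f ≈ -10.1 °C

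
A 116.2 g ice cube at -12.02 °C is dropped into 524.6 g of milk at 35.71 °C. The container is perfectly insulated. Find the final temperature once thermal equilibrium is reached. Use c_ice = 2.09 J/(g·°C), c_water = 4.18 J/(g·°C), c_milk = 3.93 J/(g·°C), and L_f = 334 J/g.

T_f ≈ 12.5 °C

Energy conservation, ΣQ = 0:
warm ice to 0 °C: 116.2·2.09·(0 − (-12.02)) = 2919.2
  melt ice: 116.2·334 = 38811
  warm the meltwater: 485.72 T
  milk: 2061.7(T − 35.71)
2547.4 T = 73623 − 41730 = 31893
T ≈ 12.52 °C — above 0 °C, consistent with complete melting.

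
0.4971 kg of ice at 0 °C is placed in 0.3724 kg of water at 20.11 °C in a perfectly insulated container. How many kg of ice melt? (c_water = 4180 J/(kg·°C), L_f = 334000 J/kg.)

Heat available from the water dropping to 0 °C: 0.3724×4180×20.11 = 31304 J.
To melt every bit of ice: 0.4971×334000 = 166031 J.
Since 31304 < 166031 J, not all the ice melts; equilibrium is at 0 °C.
m_melted×334000 = 31304  ⇒  m_melted ≈ 0.09372 kg.

m_melted ≈ 0.0937 kg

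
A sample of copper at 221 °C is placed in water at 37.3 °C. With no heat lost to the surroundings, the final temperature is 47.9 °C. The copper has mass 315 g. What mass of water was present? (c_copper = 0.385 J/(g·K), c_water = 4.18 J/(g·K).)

Let T be the final temperature. ΣQ_i = 0:
315·0.385·(47.9 − 221) + m·4.18·(47.9 − 37.3) = 0
44.31 m = 20993
m = 20993/44.31 ≈ 473.8 g

m ≈ 474 g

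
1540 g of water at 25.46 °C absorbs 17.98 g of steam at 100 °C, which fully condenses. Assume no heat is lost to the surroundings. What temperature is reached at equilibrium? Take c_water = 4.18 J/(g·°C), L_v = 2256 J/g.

T_f ≈ 32.5 °C

Net heat exchanged in the isolated system is zero:
latent heat released on condensation: 17.98×2256 = 40563
  condensate cools 100→T: 17.98×4.18×(T − 100) = 75.16(T − 100)
  original water: 6437.2(T − 25.46)
6512.4 T = 40563 + 7515.6 + 163891 = 211970
T ≈ 32.55 °C, under the boiling point, so the assumption holds.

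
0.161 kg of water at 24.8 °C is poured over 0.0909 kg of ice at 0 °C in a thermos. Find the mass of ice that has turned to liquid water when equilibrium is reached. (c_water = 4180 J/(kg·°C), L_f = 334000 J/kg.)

Cooling the water to 0 °C releases 0.161·4180·24.8 = 16690 J.
To melt every bit of ice: 0.0909·334000 = 30361 J.
16690 J < 30361 J, so only part of the ice melts and the system sits at 0 °C.
Mass melted = 16690/334000 ≈ 0.04997 kg.

m_melted ≈ 0.05 kg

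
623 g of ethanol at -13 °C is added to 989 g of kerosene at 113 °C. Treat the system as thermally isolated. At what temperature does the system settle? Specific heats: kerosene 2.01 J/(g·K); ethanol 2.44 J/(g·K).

T_f ≈ 58.4 °C

Let T be the final temperature. ΣQ_i = 0:
989*2.01*(T − 113) + 623*2.44*(T − (-13)) = 0
1987.9(T − 113) + 1520.1(T − (-13)) = 0
3508 T = 204870
T = 204870 / 3508 = 58.4 °C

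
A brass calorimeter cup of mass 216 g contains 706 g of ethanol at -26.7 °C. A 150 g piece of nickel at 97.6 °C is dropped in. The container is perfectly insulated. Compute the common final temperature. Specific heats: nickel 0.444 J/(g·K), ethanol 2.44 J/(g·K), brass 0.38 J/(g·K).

T_f ≈ -22.3 °C

Energy conservation, ΣQ = 0:
150·0.444·(T − 97.6) + 706·2.44·(T − (-26.7)) + 216·0.38·(T − (-26.7)) = 0
1871.3 T = -41686
T ≈ -22.28 °C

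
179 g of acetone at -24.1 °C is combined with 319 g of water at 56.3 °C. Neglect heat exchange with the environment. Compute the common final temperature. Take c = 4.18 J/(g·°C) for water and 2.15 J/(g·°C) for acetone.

T_f ≈ 38.3 °C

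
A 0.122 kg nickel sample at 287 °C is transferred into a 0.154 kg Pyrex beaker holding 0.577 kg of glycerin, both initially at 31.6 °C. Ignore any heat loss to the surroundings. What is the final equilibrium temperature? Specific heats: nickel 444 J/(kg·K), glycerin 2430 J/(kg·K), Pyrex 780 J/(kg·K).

Net heat exchanged in the isolated system is zero:
0.122*444*(T − 287) + 0.577*2430*(T − 31.6) + 0.154*780*(T − 31.6) = 0
54.17(T − 287) + 1402.1(T − 31.6) + 120.12(T − 31.6) = 0
1576.4 T = 63649
T ≈ 40.38 °C

T_f ≈ 40.4 °C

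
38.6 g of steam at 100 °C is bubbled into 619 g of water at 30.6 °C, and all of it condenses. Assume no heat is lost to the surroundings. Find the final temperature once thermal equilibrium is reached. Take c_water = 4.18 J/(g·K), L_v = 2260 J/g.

T_f ≈ 66.4 °C

Sum of m c ΔT and latent-heat terms is zero:
condense steam: −38.6×2260 = −87236
  condensate cools 100→T: 38.6×4.18×(T − 100) = 161.35(T − 100)
  original water: 2587.4(T − 30.6)
2748.8 T = 87236 + 16135 + 79175 = 182546
T ≈ 66.41 °C, under the boiling point, so the assumption holds.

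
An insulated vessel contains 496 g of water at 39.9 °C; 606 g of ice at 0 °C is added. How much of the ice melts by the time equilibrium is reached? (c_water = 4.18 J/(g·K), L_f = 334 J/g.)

m_melted ≈ 248 g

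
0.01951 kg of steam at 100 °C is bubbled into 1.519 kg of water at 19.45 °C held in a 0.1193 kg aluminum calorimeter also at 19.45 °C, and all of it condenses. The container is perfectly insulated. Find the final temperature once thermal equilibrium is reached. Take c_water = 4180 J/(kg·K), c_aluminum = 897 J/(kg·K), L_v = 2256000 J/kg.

Net heat exchanged in the isolated system is zero:
latent heat released on condensation: 0.01951×2256000 = 44015
  condensate cools 100→T: 0.01951×4180×(T − 100) = 81.55(T − 100)
  water warms: 1.519×4180×(T − 19.45) = 6349.4(T − 19.45)
  aluminum cup: 0.1193×897×(T − 19.45) = 107.01(T − 19.45)
6538 T = 44015 + 8155.2 + 125578 = 177747
T ≈ 27.19 °C, under the boiling point, so the assumption holds.

T_f ≈ 27.2 °C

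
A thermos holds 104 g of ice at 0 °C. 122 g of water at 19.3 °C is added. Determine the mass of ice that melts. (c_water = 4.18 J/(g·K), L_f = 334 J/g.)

Cooling the water to 0 °C releases 122·4.18·19.3 = 9842.2 J.
Fully melting the ice requires m_ice L_f = 104·334 = 34736 J.
Since 9842.2 < 34736 J, not all the ice melts; equilibrium is at 0 °C.
m_melted·334 = 9842.2  ⇒  m_melted ≈ 29.47 g.

m_melted ≈ 29.5 g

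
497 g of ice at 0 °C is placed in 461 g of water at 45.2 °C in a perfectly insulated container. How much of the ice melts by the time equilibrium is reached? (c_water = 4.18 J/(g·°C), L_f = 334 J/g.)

m_melted ≈ 261 g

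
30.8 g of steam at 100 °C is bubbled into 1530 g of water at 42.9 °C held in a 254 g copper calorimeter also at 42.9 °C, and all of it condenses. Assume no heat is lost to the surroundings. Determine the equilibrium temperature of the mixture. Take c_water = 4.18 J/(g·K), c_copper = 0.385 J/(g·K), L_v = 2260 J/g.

T_f ≈ 54.5 °C

Energy balance with sensible and latent terms:
latent heat released on condensation: 30.8×2260 = 69608; condensate cools 100→T: 30.8×4.18×(T − 100) = 128.74(T − 100); water warms: 1530×4.18×(T − 42.9) = 6395.4(T − 42.9); cup: 97.79(T − 42.9)
6621.9 T = 69608 + 12874 + 278558 = 361040
T ≈ 54.52 °C — below 100 °C, confirming all the steam condensed.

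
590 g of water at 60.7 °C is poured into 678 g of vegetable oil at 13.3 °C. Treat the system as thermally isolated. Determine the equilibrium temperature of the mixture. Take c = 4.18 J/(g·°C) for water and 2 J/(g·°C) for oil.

T_f ≈ 43.9 °C

Heat gained plus heat lost sum to zero:
590*4.18*(T − 60.7) + 678*2*(T − 13.3) = 0
2466.2(T − 60.7) + 1356(T − 13.3) = 0
3822.2 T = 167733
T = 167733/3822.2 ≈ 43.88 °C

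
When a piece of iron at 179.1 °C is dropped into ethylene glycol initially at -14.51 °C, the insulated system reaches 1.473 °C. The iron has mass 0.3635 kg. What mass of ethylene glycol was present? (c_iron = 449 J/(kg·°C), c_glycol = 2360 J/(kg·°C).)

m ≈ 0.769 kg

|Q_iron| = |Q_glycol|:
0.3635·449·(179.1 − 1.473) = m·2360·(1.473 − (-14.51))
37720 m = 28991  ⇒  m ≈ 0.7686 kg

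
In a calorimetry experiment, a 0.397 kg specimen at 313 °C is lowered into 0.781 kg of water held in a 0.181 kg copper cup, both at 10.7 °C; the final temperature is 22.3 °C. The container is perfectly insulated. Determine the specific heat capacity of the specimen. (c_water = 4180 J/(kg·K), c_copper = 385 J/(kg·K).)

c ≈ 335 J/(kg·K)

Taking heat into each body as positive, Σ m c ΔT = 0:
0.397×c×(22.3 − 313) + 0.781×4180×(22.3 − 10.7) + 0.181×385×(22.3 − 10.7) = 0
-115.41 c = -38677
c = -38677/-115.41 ≈ 335.1 J/(kg·K)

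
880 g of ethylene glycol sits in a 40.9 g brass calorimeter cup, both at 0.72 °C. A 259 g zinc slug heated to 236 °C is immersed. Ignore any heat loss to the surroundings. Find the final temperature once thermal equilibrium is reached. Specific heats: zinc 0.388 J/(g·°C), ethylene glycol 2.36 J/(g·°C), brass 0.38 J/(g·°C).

T_f = Σ m_i c_i T_i / Σ m_i c_i:
T_f = (100.49×236 + 2076.8×0.72 + 15.54×0.72) / (100.49 + 2076.8 + 15.54)
    = 25223 / 2192.8 ≈ 11.50 °C

T_f ≈ 11.5 °C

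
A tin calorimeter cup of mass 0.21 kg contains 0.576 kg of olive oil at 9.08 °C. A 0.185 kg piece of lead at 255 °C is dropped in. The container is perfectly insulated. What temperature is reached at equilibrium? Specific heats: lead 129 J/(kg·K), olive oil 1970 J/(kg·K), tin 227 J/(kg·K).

T_f ≈ 13.9 °C

With ΣQ=0 the equilibrium temperature is the m·c-weighted mean:
T_f = (23.86*255 + 1134.7*9.08 + 47.67*9.08) / (23.86 + 1134.7 + 47.67)
    = 16822 / 1206.3 ≈ 13.95 °C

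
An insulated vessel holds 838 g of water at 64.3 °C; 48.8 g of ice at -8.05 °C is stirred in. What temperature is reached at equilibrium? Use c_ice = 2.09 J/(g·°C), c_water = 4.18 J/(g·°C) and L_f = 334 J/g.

Net heat exchanged in the isolated system is zero:
warm ice to 0 °C: 48.8×2.09×(0 − (-8.05)) = 821.04; fusion: m_ice L_f = 48.8×334 = 16299; warm the meltwater: 203.98 T; water cools: 838×4.18×(T − 64.3) = 3502.8(T − 64.3)
3706.8 T = 225233 − 17120 = 208112
T ≈ 56.14 °C (positive, so assuming full melt was valid).

T_f ≈ 56.1 °C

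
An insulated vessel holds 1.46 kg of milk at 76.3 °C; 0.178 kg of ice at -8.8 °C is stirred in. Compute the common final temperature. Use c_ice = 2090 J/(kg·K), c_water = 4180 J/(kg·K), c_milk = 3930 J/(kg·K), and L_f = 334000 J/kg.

T_f ≈ 57.9 °C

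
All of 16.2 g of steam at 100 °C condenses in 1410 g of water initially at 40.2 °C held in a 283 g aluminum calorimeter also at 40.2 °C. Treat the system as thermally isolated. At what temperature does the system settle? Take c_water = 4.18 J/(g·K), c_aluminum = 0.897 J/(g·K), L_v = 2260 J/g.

T_f ≈ 46.7 °C

Conservation of energy gives ΣQ = 0:
steam→water at 100 °C releases m L_v = 16.2·2260 = 36612; condensed water 100 °C→T: 67.72(T − 100); original water: 5893.8(T − 40.2); cup: 253.85(T − 40.2)
6215.4 T = 36612 + 6771.6 + 247136 = 290519
T ≈ 46.74 °C, under the boiling point, so the assumption holds.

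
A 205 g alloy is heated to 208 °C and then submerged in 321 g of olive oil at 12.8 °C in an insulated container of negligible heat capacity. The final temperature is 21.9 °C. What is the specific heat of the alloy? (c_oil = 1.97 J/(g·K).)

c ≈ 0.151 J/(g·K)

Heat gained plus heat lost sum to zero:
205×c×(21.9 − 208) + 321×1.97×(21.9 − 12.8) = 0
-38150 c = -5754.6
c = -5754.6/-38150 ≈ 0.1508 J/(g·K)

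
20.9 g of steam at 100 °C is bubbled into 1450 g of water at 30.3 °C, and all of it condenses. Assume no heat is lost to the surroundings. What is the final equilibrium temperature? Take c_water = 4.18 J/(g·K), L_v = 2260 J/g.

T_f ≈ 39.0 °C

Setting the total heat transfer to zero:
steam→water at 100 °C releases m L_v = 20.9·2260 = 47234; condensed water 100 °C→T: 87.36(T − 100); original water: 6061(T − 30.3)
6148.4 T = 47234 + 8736.2 + 183648 = 239618
T ≈ 38.97 °C, under the boiling point, so the assumption holds.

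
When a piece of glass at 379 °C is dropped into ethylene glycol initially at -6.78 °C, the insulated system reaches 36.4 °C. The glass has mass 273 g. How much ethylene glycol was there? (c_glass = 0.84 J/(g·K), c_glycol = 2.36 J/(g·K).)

m ≈ 771 g

|Q_glass| = |Q_glycol|:
273×0.84×(379 − 36.4) = m×2.36×(36.4 − (-6.78))
101.9 m = 78565  ⇒  m ≈ 771 g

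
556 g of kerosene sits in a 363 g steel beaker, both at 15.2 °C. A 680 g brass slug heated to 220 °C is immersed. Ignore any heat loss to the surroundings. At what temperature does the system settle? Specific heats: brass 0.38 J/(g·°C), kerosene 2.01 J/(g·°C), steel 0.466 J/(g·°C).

Net heat exchanged in the isolated system is zero:
680·0.38·(T − 220) + 556·2.01·(T − 15.2) + 363·0.466·(T − 15.2) = 0
258.4(T − 220) + 1117.6(T − 15.2) + 169.16(T − 15.2) = 0
1545.1 T = 76406
T = 76406 / 1545.1 = 49.5 °C

T_f ≈ 49.5 °C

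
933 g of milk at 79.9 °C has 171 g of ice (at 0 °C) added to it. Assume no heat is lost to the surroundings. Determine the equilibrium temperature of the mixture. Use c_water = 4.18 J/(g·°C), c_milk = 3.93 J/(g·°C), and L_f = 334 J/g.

Taking heat into each body as positive, Σ m c ΔT = 0:
fusion: m_ice L_f = 171·334 = 57114
  warm the meltwater: 714.78 T
  milk: 3666.7(T − 79.9)
4381.5 T = 292969 − 57114 = 235855
T ≈ 53.83 °C — above 0 °C, consistent with complete melting.

T_f ≈ 53.8 °C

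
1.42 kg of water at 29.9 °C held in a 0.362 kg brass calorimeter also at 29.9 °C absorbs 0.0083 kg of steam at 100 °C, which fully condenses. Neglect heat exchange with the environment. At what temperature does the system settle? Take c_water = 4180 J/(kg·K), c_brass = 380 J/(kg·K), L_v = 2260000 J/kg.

Conservation of energy gives ΣQ = 0:
condense steam: −0.0083·2260000 = −18758
  condensate cools 100→T: 0.0083·4180·(T − 100) = 34.69(T − 100)
  original water: 5935.6(T − 29.9)
  brass cup: 0.362·380·(T − 29.9) = 137.56(T − 29.9)
6107.9 T = 18758 + 3469.4 + 181587 = 203815
T ≈ 33.37 °C (< 100 °C, so full condensation is consistent).

T_f ≈ 33.4 °C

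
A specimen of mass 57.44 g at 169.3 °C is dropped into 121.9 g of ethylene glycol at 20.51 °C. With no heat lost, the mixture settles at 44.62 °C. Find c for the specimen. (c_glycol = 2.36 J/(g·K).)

Energy conservation, ΣQ = 0:
57.44·c·(44.62 − 169.3) + 121.9·2.36·(44.62 − 20.51) = 0
-7161.6 c = -6936.1
c = -6936.1/-7161.6 ≈ 0.9685 J/(g·K)

c ≈ 0.969 J/(g·K)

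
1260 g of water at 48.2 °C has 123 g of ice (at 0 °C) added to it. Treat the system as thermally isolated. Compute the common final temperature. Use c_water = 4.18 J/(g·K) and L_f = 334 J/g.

Conservation of energy gives ΣQ = 0:
melt ice: 123×334 = 41082; meltwater 0→T: 123×4.18×T = 514.14 T; water cools: 1260×4.18×(T − 48.2) = 5266.8(T − 48.2)
5780.9 T = 253860 − 41082 = 212778
T ≈ 36.81 °C. Since T > 0 °C, the all-ice-melts assumption holds.

T_f ≈ 36.8 °C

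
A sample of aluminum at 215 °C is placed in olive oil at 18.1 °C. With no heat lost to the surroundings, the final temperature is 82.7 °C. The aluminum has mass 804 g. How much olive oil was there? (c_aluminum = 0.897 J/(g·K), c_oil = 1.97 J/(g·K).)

Net heat exchanged in the isolated system is zero:
804·0.897·(82.7 − 215) + m·1.97·(82.7 − 18.1) = 0
127.26 m = 95413
m = 95413/127.26 ≈ 749.7 g

m ≈ 750 g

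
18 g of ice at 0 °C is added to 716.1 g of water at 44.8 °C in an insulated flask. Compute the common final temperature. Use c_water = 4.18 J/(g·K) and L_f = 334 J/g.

Net heat exchanged in the isolated system is zero:
melt ice: 18×334 = 6012
  meltwater 0→T: 18×4.18×T = 75.24 T
  water cools: 716.1×4.18×(T − 44.8) = 2993.3(T − 44.8)
3068.5 T = 134100 − 6012 = 128088
T ≈ 41.74 °C — above 0 °C, consistent with complete melting.

T_f ≈ 41.7 °C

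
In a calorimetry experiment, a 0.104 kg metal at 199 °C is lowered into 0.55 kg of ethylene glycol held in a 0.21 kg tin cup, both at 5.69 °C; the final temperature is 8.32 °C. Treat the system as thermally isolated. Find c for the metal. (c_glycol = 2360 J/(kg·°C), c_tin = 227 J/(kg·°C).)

Net heat exchanged in the isolated system is zero:
0.104·c·(8.32 − 199) + 0.55·2360·(8.32 − 5.69) + 0.21·227·(8.32 − 5.69) = 0
-19.83 c = -3539.1
c = -3539.1/-19.83 ≈ 178.5 J/(kg·°C)

c ≈ 178 J/(kg·°C)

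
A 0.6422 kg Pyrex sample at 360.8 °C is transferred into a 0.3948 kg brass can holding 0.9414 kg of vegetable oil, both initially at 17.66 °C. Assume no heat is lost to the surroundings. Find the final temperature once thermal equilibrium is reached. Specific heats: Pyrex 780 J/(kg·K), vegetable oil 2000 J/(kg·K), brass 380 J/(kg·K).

T_f ≈ 85.5 °C

T_f is the heat-capacity-weighted average of the initial temperatures:
T_f = (500.92·360.8 + 1882.8·17.66 + 150.02·17.66) / (500.92 + 1882.8 + 150.02)
    = 216630 / 2533.7 ≈ 85.50 °C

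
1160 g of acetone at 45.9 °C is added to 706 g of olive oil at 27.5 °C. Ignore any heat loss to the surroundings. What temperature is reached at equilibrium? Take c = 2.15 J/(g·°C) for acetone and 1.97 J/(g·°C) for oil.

T_f is the heat-capacity-weighted average of the initial temperatures:
T_f = (2494*45.9 + 1390.8*27.5) / (2494 + 1390.8)
    = 152722 / 3884.8 ≈ 39.31 °C

T_f ≈ 39.3 °C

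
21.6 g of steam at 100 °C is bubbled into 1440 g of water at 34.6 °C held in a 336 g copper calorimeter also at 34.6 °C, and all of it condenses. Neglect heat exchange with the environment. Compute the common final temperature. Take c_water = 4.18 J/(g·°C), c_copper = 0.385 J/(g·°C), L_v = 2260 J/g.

Heat gained plus heat lost sum to zero:
latent heat released on condensation: 21.6×2260 = 48816; condensate cools 100→T: 21.6×4.18×(T − 100) = 90.29(T − 100); water warms: 1440×4.18×(T − 34.6) = 6019.2(T − 34.6); cup: 129.36(T − 34.6)
6238.8 T = 48816 + 9028.8 + 212740 = 270585
T ≈ 43.37 °C, under the boiling point, so the assumption holds.

T_f ≈ 43.4 °C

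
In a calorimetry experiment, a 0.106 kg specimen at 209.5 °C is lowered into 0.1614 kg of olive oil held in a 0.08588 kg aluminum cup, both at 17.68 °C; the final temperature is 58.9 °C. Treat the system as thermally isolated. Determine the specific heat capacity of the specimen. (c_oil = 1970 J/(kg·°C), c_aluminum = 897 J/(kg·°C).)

Let T be the final temperature. ΣQ_i = 0:
0.106·c·(58.9 − 209.5) + 0.1614·1970·(58.9 − 17.68) + 0.08588·897·(58.9 − 17.68) = 0
-15.96 c = -16282
c = -16282/-15.96 ≈ 1020 J/(kg·°C)

c ≈ 1020 J/(kg·°C)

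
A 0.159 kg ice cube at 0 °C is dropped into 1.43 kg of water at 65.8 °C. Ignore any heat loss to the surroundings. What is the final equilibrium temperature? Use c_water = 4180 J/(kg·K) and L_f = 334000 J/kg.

Taking heat into each body as positive, Σ m c ΔT = 0:
latent heat to melt: 0.159·334000 = 53106
  warm the meltwater: 664.62 T
  water: 5977.4(T − 65.8)
6642 T = 393313 − 53106 = 340207
T ≈ 51.22 °C — above 0 °C, consistent with complete melting.

T_f ≈ 51.2 °C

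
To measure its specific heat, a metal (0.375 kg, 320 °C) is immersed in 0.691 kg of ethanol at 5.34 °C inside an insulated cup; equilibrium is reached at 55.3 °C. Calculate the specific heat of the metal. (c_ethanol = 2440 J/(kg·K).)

c ≈ 849 J/(kg·K)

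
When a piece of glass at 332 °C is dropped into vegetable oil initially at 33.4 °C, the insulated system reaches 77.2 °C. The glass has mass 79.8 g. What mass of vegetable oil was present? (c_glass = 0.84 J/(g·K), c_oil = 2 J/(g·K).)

|Q_glass| = |Q_oil|:
79.8·0.84·(332 − 77.2) = m·2·(77.2 − 33.4)
87.6 m = 17080  ⇒  m ≈ 195 g

m ≈ 195 g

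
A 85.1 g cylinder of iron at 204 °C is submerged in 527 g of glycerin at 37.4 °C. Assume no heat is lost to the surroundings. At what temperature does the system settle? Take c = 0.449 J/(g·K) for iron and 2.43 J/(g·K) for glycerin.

T_f ≈ 42.2 °C

With ΣQ=0 the equilibrium temperature is the m·c-weighted mean:
T_f = (38.21·204 + 1280.6·37.4) / (38.21 + 1280.6)
    = 55690 / 1318.8 ≈ 42.23 °C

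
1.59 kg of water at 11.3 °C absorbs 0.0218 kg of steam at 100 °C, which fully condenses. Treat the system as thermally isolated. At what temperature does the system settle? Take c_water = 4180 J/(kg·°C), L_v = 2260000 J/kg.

T_f ≈ 19.8 °C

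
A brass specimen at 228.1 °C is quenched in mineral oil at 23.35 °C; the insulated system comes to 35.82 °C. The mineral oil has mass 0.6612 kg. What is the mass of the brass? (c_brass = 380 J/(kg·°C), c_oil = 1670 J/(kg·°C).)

m ≈ 0.188 kg

Heat lost by the brass = heat gained by the oil:
m·380·(228.1 − 35.82) = 0.6612·1670·(35.82 − 23.35)
73066 m = 13769  ⇒  m ≈ 0.1885 kg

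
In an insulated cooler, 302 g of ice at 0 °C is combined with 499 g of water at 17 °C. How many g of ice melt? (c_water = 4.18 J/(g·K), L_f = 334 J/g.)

Cooling the water to 0 °C releases 499·4.18·17 = 35459 J.
To melt every bit of ice: 302·334 = 100868 J.
Since 35459 < 100868 J, not all the ice melts; equilibrium is at 0 °C.
m_melt = 35459 / L_f = 106.2 g.

m_melted ≈ 106 g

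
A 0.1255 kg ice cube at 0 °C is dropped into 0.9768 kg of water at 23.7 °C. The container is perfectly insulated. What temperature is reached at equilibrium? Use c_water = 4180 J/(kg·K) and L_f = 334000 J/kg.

Energy balance with sensible and latent terms:
latent heat to melt: 0.1255·334000 = 41917; meltwater 0→T: 0.1255·4180·T = 524.59 T; water cools: 0.9768·4180·(T − 23.7) = 4083(T − 23.7)
4607.6 T = 96768 − 41917 = 54851
T ≈ 11.90 °C — above 0 °C, consistent with complete melting.

T_f ≈ 11.9 °C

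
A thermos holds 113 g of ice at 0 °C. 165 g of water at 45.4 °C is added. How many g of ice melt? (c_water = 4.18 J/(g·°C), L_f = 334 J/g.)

Heat available from the water dropping to 0 °C: 165×4.18×45.4 = 31312 J.
Melting all 113 g of ice would need 113×334 = 37742 J.
Since 31312 < 37742 J, not all the ice melts; equilibrium is at 0 °C.
m_melted×334 = 31312  ⇒  m_melted ≈ 93.75 g.

m_melted ≈ 93.7 g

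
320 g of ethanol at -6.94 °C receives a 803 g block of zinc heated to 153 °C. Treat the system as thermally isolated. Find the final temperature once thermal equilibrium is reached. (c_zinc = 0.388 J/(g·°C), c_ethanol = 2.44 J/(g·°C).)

T_f ≈ 38.7 °C

Heat lost by the zinc equals heat gained by the ethanol:
803×0.388×(153 − T) = 320×2.44×(T − (-6.94))
311.56(153 − T) = 780.8(T − (-6.94))
1092.4 T = 42251  ⇒  T ≈ 38.68 °C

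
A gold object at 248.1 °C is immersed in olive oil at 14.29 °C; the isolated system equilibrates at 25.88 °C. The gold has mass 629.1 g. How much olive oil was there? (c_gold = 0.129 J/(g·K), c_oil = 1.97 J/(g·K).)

m ≈ 790 g

Setting the total heat transfer to zero:
629.1×0.129×(25.88 − 248.1) + m×1.97×(25.88 − 14.29) = 0
22.83 m = 18034
m = 18034/22.83 ≈ 789.8 g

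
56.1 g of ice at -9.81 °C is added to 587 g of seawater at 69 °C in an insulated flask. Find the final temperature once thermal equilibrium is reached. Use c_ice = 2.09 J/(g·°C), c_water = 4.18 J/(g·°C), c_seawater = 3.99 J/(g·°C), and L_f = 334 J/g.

T_f ≈ 55.0 °C

Setting the total heat transfer to zero:
ice -9.81→0 °C: 56.1×2.09×9.81 = 1150.2; melt ice: 56.1×334 = 18737; warm the meltwater: 234.5 T; seawater cools: 587×3.99×(T − 69) = 2342.1(T − 69)
2576.6 T = 161607 − 19888 = 141719
T ≈ 55.00 °C (positive, so assuming full melt was valid).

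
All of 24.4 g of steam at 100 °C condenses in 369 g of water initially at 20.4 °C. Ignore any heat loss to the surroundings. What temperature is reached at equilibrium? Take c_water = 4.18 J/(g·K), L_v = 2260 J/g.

T_f ≈ 58.9 °C

Energy conservation, ΣQ = 0:
steam→water at 100 °C releases m L_v = 24.4×2260 = 55144; condensed water 100 °C→T: 101.99(T − 100); original water: 1542.4(T − 20.4)
1644.4 T = 55144 + 10199 + 31465 = 96809
T ≈ 58.87 °C — below 100 °C, confirming all the steam condensed.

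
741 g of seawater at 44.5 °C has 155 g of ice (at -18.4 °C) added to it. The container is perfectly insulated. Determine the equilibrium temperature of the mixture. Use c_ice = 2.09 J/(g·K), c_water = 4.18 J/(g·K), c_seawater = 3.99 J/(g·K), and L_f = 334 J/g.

T_f ≈ 20.5 °C

Taking heat into each body as positive, Σ m c ΔT = 0:
ice -18.4→0 °C: 155×2.09×18.4 = 5960.7; latent heat to melt: 155×334 = 51770; meltwater 0→T: 155×4.18×T = 647.9 T; seawater: 2956.6(T − 44.5)
3604.5 T = 131568 − 57731 = 73838
T ≈ 20.48 °C. Since T > 0 °C, the all-ice-melts assumption holds.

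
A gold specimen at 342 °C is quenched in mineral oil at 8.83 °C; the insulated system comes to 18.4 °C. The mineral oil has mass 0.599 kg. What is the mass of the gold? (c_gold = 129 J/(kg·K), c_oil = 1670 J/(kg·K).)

m ≈ 0.229 kg

Taking heat into each body as positive, Σ m c ΔT = 0:
m×129×(18.4 − 342) + 0.599×1670×(18.4 − 8.83) = 0
-41744 m = -9573.2
m = -9573.2/-41744 ≈ 0.2293 kg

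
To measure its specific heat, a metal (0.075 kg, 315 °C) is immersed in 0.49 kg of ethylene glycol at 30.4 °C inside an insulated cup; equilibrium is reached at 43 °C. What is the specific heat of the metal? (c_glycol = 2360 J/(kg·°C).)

c ≈ 714 J/(kg·°C)

Setting the total heat transfer to zero:
0.075×c×(43 − 315) + 0.49×2360×(43 − 30.4) = 0
-20.4 c = -14571
c = -14571/-20.4 ≈ 714.2 J/(kg·°C)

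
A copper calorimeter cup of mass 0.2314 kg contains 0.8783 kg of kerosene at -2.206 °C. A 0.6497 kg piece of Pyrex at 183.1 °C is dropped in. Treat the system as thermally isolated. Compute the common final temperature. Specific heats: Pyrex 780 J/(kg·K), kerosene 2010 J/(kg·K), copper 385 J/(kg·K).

Energy conservation, ΣQ = 0:
0.6497·780·(T − 183.1) + 0.8783·2010·(T − (-2.206)) + 0.2314·385·(T − (-2.206)) = 0
(506.77 + 1765.4 + 89.09) T = 506.77·183.1 + 1765.4·(-2.206) + 89.09·(-2.206)
T = 88698/2361.2 ≈ 37.56 °C

T_f ≈ 37.6 °C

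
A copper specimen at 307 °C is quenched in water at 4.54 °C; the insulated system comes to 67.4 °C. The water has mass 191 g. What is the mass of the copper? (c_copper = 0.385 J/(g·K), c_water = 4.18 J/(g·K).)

m ≈ 544 g

Heat lost by the copper = heat gained by the water:
m·0.385·(307 − 67.4) = 191·4.18·(67.4 − 4.54)
92.25 m = 50186  ⇒  m ≈ 544 g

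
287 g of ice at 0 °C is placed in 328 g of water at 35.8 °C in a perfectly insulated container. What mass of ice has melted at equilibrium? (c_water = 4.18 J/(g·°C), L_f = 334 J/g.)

Water can give up m c ΔT = 328·4.18·35.8 = 49083 J before reaching 0 °C.
To melt every bit of ice: 287·334 = 95858 J.
49083 J < 95858 J, so only part of the ice melts and the system sits at 0 °C.
m_melted·334 = 49083  ⇒  m_melted ≈ 147 g.

m_melted ≈ 147 g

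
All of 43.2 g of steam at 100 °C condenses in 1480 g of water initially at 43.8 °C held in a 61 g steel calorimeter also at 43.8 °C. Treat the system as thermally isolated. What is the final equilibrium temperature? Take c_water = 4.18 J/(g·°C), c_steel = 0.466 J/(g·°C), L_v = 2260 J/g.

T_f ≈ 60.7 °C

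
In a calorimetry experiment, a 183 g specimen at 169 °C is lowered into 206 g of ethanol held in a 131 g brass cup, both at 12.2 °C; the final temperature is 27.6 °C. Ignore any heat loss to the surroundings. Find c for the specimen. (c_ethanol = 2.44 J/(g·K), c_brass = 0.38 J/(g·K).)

Net heat exchanged in the isolated system is zero:
183×c×(27.6 − 169) + 206×2.44×(27.6 − 12.2) + 131×0.38×(27.6 − 12.2) = 0
-25876 c = -8507.3
c = -8507.3/-25876 ≈ 0.3288 J/(g·K)

c ≈ 0.329 J/(g·K)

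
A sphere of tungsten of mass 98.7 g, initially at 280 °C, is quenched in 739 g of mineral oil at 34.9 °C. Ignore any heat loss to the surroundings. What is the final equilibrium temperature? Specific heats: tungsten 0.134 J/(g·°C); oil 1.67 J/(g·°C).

T_f ≈ 37.5 °C

Net heat exchanged in the isolated system is zero:
98.7×0.134×(T − 280) + 739×1.67×(T − 34.9) = 0
(13.23 + 1234.1) T = 13.23×280 + 1234.1×34.9
T = 46774 / 1247.4 = 37.5 °C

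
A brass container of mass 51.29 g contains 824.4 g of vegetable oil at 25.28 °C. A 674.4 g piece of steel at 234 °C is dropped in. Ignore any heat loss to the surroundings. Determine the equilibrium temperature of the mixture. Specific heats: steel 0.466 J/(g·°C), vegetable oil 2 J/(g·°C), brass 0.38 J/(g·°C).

Net heat exchanged in the isolated system is zero:
674.4*0.466*(T − 234) + 824.4*2*(T − 25.28) + 51.29*0.38*(T − 25.28) = 0
1982.6 T = 115714
T = 115714 / 1982.6 = 58.4 °C

T_f ≈ 58.4 °C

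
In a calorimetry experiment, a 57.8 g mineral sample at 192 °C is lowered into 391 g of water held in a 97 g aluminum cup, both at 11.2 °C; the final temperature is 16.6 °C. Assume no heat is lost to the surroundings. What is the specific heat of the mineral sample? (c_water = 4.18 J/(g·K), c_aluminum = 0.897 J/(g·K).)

c ≈ 0.917 J/(g·K)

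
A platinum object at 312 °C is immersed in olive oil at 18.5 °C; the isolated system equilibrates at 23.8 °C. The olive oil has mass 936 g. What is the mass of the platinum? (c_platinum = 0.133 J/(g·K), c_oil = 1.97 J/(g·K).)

m ≈ 255 g

Energy conservation, ΣQ = 0:
m×0.133×(23.8 − 312) + 936×1.97×(23.8 − 18.5) = 0
-38.33 m = -9772.8
m = -9772.8/-38.33 ≈ 255 g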